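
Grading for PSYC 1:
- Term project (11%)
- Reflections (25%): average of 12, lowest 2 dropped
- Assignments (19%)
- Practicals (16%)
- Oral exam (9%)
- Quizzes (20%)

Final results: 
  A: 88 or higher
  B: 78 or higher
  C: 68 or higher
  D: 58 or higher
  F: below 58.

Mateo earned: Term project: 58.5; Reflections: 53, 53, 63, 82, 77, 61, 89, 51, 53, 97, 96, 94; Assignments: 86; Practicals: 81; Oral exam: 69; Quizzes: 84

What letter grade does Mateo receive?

Reflections: drop 51, 53 → average of remaining 10 = 765/10 = 76.5
Weighted total:
  Term project 58.5 × 0.11 = 6.435
  Reflections 76.5 × 0.25 = 19.125
  Assignments 86 × 0.19 = 16.34
  Practicals 81 × 0.16 = 12.96
  Oral exam 69 × 0.09 = 6.21
  Quizzes 84 × 0.2 = 16.8
Sum = 77.87
77.87 is ≥ 68 and < 78 → C

C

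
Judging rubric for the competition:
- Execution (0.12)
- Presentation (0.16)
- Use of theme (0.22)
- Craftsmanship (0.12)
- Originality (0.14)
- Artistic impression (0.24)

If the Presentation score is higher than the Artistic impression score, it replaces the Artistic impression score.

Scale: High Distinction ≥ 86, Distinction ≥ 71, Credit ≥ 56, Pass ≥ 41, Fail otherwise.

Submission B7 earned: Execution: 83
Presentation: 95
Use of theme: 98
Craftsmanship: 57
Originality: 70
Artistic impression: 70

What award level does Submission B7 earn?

Presentation (95) > Artistic impression (70), so Artistic impression counts as 95.
Weighted total:
  Execution 83 × 0.12 = 9.96
  Presentation 95 × 0.16 = 15.2
  Use of theme 98 × 0.22 = 21.56
  Craftsmanship 57 × 0.12 = 6.84
  Originality 70 × 0.14 = 9.8
  Artistic impression 95 × 0.24 = 22.8
Sum = 86.16
86.16 ≥ 86 → High Distinction

High Distinction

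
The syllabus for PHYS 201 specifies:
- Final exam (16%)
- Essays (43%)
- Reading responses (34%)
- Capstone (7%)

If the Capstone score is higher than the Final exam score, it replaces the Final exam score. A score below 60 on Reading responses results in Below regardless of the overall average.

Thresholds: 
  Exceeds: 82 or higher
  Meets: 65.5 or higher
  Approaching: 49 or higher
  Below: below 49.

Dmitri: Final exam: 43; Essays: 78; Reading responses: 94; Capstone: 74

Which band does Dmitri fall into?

Exceeds

Capstone (74) > Final exam (43), so Final exam counts as 74.
Reading responses score 94 ≥ 60: minimum met.
Weighted total:
  Final exam 74 × 0.16 = 11.84
  Essays 78 × 0.43 = 33.54
  Reading responses 94 × 0.34 = 31.96
  Capstone 74 × 0.07 = 5.18
Sum = 82.52
82.52 ≥ 82 → Exceeds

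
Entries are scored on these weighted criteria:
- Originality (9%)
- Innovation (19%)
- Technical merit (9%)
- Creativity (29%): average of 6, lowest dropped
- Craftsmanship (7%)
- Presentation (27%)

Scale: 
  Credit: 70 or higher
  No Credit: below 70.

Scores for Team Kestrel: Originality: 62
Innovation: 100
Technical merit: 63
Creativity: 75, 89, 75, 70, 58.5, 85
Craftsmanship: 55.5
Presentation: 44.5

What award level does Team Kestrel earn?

No Credit

Creativity: drop 58.5 → average of remaining 5 = 394/5 = 78.8
Weighted total:
  Originality 62 × 0.09 = 5.58
  Innovation 100 × 0.19 = 19
  Technical merit 63 × 0.09 = 5.67
  Creativity 78.8 × 0.29 = 22.852
  Craftsmanship 55.5 × 0.07 = 3.885
  Presentation 44.5 × 0.27 = 12.015
Sum = 69.002
69.002 < 70 → No Credit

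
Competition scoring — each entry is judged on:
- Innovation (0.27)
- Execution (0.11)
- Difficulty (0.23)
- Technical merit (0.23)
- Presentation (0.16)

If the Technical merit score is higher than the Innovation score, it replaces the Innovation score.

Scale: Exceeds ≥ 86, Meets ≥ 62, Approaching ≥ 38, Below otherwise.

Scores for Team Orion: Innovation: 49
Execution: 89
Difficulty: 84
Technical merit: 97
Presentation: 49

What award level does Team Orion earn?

Meets

Technical merit (97) > Innovation (49), so Innovation counts as 97.
Weighted total:
  Innovation 97 × 0.27 = 26.19
  Execution 89 × 0.11 = 9.79
  Difficulty 84 × 0.23 = 19.32
  Technical merit 97 × 0.23 = 22.31
  Presentation 49 × 0.16 = 7.84
Sum = 85.45
85.45 is ≥ 62 and < 86 → Meets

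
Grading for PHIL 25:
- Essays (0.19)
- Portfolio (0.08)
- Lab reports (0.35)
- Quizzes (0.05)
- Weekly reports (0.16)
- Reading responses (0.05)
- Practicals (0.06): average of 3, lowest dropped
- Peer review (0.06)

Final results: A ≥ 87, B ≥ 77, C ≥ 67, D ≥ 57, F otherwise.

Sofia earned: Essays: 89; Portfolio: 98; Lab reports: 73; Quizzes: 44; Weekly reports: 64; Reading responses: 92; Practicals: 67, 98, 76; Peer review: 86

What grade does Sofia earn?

B

Practicals: drop 67 → average of remaining 2 = 174/2 = 87
Weighted total:
  Essays 89 × 0.19 = 16.91
  Portfolio 98 × 0.08 = 7.84
  Lab reports 73 × 0.35 = 25.55
  Quizzes 44 × 0.05 = 2.2
  Weekly reports 64 × 0.16 = 10.24
  Reading responses 92 × 0.05 = 4.6
  Practicals 87 × 0.06 = 5.22
  Peer review 86 × 0.06 = 5.16
Sum = 77.72
77.72 is ≥ 77 and < 87 → B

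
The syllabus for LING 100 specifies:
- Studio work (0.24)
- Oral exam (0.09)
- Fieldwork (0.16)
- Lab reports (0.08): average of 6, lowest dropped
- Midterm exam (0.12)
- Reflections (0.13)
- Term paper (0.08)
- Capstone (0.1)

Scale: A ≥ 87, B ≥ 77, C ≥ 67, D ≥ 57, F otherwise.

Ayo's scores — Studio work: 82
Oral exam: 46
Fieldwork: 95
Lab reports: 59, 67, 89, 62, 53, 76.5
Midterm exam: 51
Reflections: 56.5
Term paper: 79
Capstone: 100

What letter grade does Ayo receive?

C

Lab reports: drop 53 → average of remaining 5 = 353.5/5 = 70.7
Weighted total:
  Studio work 82 × 0.24 = 19.68
  Oral exam 46 × 0.09 = 4.14
  Fieldwork 95 × 0.16 = 15.2
  Lab reports 70.7 × 0.08 = 5.656
  Midterm exam 51 × 0.12 = 6.12
  Reflections 56.5 × 0.13 = 7.345
  Term paper 79 × 0.08 = 6.32
  Capstone 100 × 0.1 = 10
Sum = 74.461
74.461 is ≥ 67 and < 77 → C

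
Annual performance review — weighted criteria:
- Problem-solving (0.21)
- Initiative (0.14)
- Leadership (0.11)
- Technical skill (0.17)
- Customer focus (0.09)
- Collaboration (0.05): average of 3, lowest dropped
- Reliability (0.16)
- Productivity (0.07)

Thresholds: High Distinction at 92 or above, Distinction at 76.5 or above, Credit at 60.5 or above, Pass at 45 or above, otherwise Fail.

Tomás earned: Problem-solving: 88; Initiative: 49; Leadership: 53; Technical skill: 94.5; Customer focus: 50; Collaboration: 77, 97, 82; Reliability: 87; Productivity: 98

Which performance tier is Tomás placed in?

Distinction

Collaboration: drop 77 → average of remaining 2 = 179/2 = 89.5
Weighted total:
  Problem-solving 88 × 0.21 = 18.48
  Initiative 49 × 0.14 = 6.86
  Leadership 53 × 0.11 = 5.83
  Technical skill 94.5 × 0.17 = 16.065
  Customer focus 50 × 0.09 = 4.5
  Collaboration 89.5 × 0.05 = 4.475
  Reliability 87 × 0.16 = 13.92
  Productivity 98 × 0.07 = 6.86
Sum = 76.99
76.99 is ≥ 76.5 and < 92 → Distinction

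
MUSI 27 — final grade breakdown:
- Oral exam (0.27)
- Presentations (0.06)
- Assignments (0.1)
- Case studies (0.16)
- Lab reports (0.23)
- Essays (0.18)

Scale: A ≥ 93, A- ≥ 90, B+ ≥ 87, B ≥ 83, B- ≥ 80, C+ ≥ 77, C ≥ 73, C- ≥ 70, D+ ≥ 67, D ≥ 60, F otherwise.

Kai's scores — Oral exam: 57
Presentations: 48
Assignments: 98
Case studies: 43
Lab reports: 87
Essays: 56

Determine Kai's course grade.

D

Weighted total:
  Oral exam 57 × 0.27 = 15.39
  Presentations 48 × 0.06 = 2.88
  Assignments 98 × 0.1 = 9.8
  Case studies 43 × 0.16 = 6.88
  Lab reports 87 × 0.23 = 20.01
  Essays 56 × 0.18 = 10.08
Sum = 65.04
65.04 is ≥ 60 and < 67 → D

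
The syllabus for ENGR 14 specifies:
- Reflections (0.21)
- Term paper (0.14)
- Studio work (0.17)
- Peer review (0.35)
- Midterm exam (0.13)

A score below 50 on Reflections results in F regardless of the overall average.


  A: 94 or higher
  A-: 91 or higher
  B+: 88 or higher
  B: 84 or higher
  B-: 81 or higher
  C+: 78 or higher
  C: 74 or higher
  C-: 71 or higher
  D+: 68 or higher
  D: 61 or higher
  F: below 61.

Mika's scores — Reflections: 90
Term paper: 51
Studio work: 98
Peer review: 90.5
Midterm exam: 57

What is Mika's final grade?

Reflections score 90 ≥ 50: minimum met.
Weighted total:
  Reflections 90 × 0.21 = 18.9
  Term paper 51 × 0.14 = 7.14
  Studio work 98 × 0.17 = 16.66
  Peer review 90.5 × 0.35 = 31.675
  Midterm exam 57 × 0.13 = 7.41
Sum = 81.785
81.785 is ≥ 81 and < 84 → B-

B-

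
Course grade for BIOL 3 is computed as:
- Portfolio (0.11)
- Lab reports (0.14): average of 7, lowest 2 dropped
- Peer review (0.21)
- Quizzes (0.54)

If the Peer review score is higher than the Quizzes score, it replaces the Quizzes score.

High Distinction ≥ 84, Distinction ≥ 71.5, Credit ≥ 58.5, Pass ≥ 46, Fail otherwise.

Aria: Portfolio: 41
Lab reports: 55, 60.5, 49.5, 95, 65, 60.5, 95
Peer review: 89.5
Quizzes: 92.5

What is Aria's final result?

Distinction

Lab reports: drop 49.5, 55 → average of remaining 5 = 376/5 = 75.2
Peer review (89.5) ≤ Quizzes (92.5), so Quizzes stays at 92.5.
Weighted total:
  Portfolio 41 × 0.11 = 4.51
  Lab reports 75.2 × 0.14 = 10.528
  Peer review 89.5 × 0.21 = 18.795
  Quizzes 92.5 × 0.54 = 49.95
Sum = 83.783
83.783 is ≥ 71.5 and < 84 → Distinction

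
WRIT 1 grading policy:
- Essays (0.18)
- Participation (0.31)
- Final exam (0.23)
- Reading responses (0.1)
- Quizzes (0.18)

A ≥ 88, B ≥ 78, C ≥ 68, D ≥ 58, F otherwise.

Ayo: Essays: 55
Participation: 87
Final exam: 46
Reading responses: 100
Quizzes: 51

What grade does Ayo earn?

D

Weighted total:
  Essays 55 × 0.18 = 9.9
  Participation 87 × 0.31 = 26.97
  Final exam 46 × 0.23 = 10.58
  Reading responses 100 × 0.1 = 10
  Quizzes 51 × 0.18 = 9.18
Sum = 66.63
66.63 is ≥ 58 and < 68 → D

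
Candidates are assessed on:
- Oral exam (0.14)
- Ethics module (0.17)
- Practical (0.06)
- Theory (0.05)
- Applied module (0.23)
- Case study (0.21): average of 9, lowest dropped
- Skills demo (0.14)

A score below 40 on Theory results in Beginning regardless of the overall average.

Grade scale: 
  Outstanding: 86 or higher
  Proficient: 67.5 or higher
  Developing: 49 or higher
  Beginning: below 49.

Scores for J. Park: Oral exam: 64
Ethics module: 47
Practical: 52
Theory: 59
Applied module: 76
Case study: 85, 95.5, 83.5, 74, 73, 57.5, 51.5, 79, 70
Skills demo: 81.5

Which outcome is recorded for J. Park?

Case study: drop 51.5 → average of remaining 8 = 617.5/8 = 77.1875
Theory score 59 ≥ 40: minimum met.
Weighted total:
  Oral exam 64 × 0.14 = 8.96
  Ethics module 47 × 0.17 = 7.99
  Practical 52 × 0.06 = 3.12
  Theory 59 × 0.05 = 2.95
  Applied module 76 × 0.23 = 17.48
  Case study 77.1875 × 0.21 = 16.209375
  Skills demo 81.5 × 0.14 = 11.41
Sum = 68.119375
68.119375 is ≥ 67.5 and < 86 → Proficient

Proficient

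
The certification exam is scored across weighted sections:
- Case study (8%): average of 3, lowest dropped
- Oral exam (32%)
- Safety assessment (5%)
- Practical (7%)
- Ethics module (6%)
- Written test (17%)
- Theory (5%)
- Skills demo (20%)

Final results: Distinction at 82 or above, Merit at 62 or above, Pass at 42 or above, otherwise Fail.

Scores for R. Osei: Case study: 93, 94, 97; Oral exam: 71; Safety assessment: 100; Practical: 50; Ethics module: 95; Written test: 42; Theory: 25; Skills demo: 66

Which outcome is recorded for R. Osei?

Merit

Case study: drop 93 → average of remaining 2 = 191/2 = 95.5
Weighted total:
  Case study 95.5 × 0.08 = 7.64
  Oral exam 71 × 0.32 = 22.72
  Safety assessment 100 × 0.05 = 5
  Practical 50 × 0.07 = 3.5
  Ethics module 95 × 0.06 = 5.7
  Written test 42 × 0.17 = 7.14
  Theory 25 × 0.05 = 1.25
  Skills demo 66 × 0.2 = 13.2
Sum = 66.15
66.15 is ≥ 62 and < 82 → Merit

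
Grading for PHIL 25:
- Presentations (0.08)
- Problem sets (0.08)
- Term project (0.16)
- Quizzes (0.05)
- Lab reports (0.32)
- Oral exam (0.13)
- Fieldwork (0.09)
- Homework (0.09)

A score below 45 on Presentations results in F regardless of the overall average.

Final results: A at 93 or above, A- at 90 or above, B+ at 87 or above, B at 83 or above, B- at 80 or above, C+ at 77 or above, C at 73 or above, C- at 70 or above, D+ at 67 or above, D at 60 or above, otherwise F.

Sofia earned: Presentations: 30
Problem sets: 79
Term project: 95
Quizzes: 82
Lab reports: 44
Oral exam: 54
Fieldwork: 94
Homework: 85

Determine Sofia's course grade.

Presentations score 30 < 45: minimum not met.
Weighted total:
  Presentations 30 × 0.08 = 2.4
  Problem sets 79 × 0.08 = 6.32
  Term project 95 × 0.16 = 15.2
  Quizzes 82 × 0.05 = 4.1
  Lab reports 44 × 0.32 = 14.08
  Oral exam 54 × 0.13 = 7.02
  Fieldwork 94 × 0.09 = 8.46
  Homework 85 × 0.09 = 7.65
Sum = 65.23
Because the Presentations minimum was not met, the result is F.

F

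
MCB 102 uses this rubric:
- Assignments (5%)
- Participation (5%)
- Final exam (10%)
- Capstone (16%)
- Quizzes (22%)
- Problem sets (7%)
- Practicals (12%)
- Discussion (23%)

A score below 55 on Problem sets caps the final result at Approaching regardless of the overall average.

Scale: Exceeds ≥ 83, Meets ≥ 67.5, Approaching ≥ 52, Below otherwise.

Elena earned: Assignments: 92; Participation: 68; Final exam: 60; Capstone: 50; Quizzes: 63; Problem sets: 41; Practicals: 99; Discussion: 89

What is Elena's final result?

Approaching

Problem sets score 41 < 55: minimum not met.
Weighted total:
  Assignments 92 × 0.05 = 4.6
  Participation 68 × 0.05 = 3.4
  Final exam 60 × 0.1 = 6
  Capstone 50 × 0.16 = 8
  Quizzes 63 × 0.22 = 13.86
  Problem sets 41 × 0.07 = 2.87
  Practicals 99 × 0.12 = 11.88
  Discussion 89 × 0.23 = 20.47
Sum = 71.08
71.08 would be Meets; cap at Approaching applies → Approaching.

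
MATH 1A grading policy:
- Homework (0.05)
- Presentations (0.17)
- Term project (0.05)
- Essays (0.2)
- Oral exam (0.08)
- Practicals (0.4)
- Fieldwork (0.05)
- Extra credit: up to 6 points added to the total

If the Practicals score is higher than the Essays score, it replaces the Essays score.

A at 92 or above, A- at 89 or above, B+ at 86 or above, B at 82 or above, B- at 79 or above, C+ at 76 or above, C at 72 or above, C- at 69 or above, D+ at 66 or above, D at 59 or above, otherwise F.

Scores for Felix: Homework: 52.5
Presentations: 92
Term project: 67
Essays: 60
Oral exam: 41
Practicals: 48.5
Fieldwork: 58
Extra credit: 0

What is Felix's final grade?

D

Practicals (48.5) ≤ Essays (60), so Essays stays at 60.
Weighted total:
  Homework 52.5 × 0.05 = 2.625
  Presentations 92 × 0.17 = 15.64
  Term project 67 × 0.05 = 3.35
  Essays 60 × 0.2 = 12
  Oral exam 41 × 0.08 = 3.28
  Practicals 48.5 × 0.4 = 19.4
  Fieldwork 58 × 0.05 = 2.9
Sum = 59.195
Extra credit: 59.195 + 0 = 59.195
59.195 is ≥ 59 and < 66 → D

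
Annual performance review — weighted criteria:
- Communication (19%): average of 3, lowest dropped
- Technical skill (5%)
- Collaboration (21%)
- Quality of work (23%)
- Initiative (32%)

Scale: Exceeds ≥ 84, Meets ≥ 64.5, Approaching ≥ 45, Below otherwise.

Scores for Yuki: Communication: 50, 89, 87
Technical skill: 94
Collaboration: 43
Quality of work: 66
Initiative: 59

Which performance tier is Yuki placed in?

Communication: drop 50 → average of remaining 2 = 176/2 = 88
Weighted total:
  Communication 88 × 0.19 = 16.72
  Technical skill 94 × 0.05 = 4.7
  Collaboration 43 × 0.21 = 9.03
  Quality of work 66 × 0.23 = 15.18
  Initiative 59 × 0.32 = 18.88
Sum = 64.51
64.51 is ≥ 64.5 and < 84 → Meets

Meets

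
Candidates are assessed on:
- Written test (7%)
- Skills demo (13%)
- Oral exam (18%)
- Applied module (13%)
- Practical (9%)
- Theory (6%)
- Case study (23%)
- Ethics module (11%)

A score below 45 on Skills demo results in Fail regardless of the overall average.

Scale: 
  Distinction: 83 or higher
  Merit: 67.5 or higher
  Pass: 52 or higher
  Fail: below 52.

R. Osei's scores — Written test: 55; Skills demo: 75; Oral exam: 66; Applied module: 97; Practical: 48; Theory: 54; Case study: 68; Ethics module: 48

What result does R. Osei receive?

Skills demo score 75 ≥ 45: minimum met.
Weighted total:
  Written test 55 × 0.07 = 3.85
  Skills demo 75 × 0.13 = 9.75
  Oral exam 66 × 0.18 = 11.88
  Applied module 97 × 0.13 = 12.61
  Practical 48 × 0.09 = 4.32
  Theory 54 × 0.06 = 3.24
  Case study 68 × 0.23 = 15.64
  Ethics module 48 × 0.11 = 5.28
Sum = 66.57
66.57 is ≥ 52 and < 67.5 → Pass

Pass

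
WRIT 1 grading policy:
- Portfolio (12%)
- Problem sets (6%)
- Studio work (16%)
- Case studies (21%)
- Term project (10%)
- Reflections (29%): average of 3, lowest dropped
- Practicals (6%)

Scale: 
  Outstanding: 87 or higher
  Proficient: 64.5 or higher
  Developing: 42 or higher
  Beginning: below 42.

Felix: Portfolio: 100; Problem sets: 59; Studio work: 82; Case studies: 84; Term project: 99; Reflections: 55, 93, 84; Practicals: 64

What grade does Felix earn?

Proficient

Reflections: drop 55 → average of remaining 2 = 177/2 = 88.5
Weighted total:
  Portfolio 100 × 0.12 = 12
  Problem sets 59 × 0.06 = 3.54
  Studio work 82 × 0.16 = 13.12
  Case studies 84 × 0.21 = 17.64
  Term project 99 × 0.1 = 9.9
  Reflections 88.5 × 0.29 = 25.665
  Practicals 64 × 0.06 = 3.84
Sum = 85.705
85.705 is ≥ 64.5 and < 87 → Proficient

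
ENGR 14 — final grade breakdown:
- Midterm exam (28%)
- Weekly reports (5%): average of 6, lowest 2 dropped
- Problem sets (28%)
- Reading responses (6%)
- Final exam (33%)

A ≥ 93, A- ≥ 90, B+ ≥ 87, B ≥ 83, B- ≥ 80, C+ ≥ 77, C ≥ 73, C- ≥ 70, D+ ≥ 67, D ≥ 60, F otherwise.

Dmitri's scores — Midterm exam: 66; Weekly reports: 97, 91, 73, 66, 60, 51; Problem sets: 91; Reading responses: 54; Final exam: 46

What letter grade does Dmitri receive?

Weekly reports: drop 51, 60 → average of remaining 4 = 327/4 = 81.75
Weighted total:
  Midterm exam 66 × 0.28 = 18.48
  Weekly reports 81.75 × 0.05 = 4.0875
  Problem sets 91 × 0.28 = 25.48
  Reading responses 54 × 0.06 = 3.24
  Final exam 46 × 0.33 = 15.18
Sum = 66.4675
66.4675 is ≥ 60 and < 67 → D

D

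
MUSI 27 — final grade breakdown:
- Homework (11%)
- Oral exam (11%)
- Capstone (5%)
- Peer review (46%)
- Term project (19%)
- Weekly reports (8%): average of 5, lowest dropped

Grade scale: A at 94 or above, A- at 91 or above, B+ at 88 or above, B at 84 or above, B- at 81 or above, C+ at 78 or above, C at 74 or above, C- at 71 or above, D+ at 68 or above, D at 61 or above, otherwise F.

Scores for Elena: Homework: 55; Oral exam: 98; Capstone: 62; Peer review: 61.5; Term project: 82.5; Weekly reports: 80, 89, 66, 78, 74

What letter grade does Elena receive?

Weekly reports: drop 66 → average of remaining 4 = 321/4 = 80.25
Weighted total:
  Homework 55 × 0.11 = 6.05
  Oral exam 98 × 0.11 = 10.78
  Capstone 62 × 0.05 = 3.1
  Peer review 61.5 × 0.46 = 28.29
  Term project 82.5 × 0.19 = 15.675
  Weekly reports 80.25 × 0.08 = 6.42
Sum = 70.315
70.315 is ≥ 68 and < 71 → D+

D+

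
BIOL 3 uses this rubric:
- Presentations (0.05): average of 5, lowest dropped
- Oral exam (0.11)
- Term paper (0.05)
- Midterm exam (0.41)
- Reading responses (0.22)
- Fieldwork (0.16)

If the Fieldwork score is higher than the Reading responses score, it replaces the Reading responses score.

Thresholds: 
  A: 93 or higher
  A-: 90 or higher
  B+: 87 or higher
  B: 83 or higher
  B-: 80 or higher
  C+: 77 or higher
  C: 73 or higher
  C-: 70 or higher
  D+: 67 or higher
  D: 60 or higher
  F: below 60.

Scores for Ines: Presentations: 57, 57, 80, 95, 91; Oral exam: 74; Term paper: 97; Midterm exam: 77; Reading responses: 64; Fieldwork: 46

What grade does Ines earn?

Presentations: drop 57 → average of remaining 4 = 323/4 = 80.75
Fieldwork (46) ≤ Reading responses (64), so Reading responses stays at 64.
Weighted total:
  Presentations 80.75 × 0.05 = 4.0375
  Oral exam 74 × 0.11 = 8.14
  Term paper 97 × 0.05 = 4.85
  Midterm exam 77 × 0.41 = 31.57
  Reading responses 64 × 0.22 = 14.08
  Fieldwork 46 × 0.16 = 7.36
Sum = 70.0375
70.0375 is ≥ 70 and < 73 → C-

C-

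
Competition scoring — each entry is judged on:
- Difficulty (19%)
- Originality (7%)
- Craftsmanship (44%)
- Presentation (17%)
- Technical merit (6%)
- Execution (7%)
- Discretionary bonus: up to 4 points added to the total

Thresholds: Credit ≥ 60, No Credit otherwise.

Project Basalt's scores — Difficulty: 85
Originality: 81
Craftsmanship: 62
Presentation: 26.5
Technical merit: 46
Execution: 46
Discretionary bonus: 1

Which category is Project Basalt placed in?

Credit

Weighted total:
  Difficulty 85 × 0.19 = 16.15
  Originality 81 × 0.07 = 5.67
  Craftsmanship 62 × 0.44 = 27.28
  Presentation 26.5 × 0.17 = 4.505
  Technical merit 46 × 0.06 = 2.76
  Execution 46 × 0.07 = 3.22
Sum = 59.585
Discretionary bonus: 59.585 + 1 = 60.585
60.585 ≥ 60 → Credit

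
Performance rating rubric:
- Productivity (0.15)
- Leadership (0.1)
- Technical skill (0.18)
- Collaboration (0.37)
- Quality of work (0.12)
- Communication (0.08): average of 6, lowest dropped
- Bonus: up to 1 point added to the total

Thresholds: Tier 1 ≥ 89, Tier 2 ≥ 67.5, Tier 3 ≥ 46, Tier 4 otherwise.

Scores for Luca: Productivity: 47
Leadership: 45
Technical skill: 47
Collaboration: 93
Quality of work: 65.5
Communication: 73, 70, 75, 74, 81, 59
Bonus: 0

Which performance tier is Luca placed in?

Communication: drop 59 → average of remaining 5 = 373/5 = 74.6
Weighted total:
  Productivity 47 × 0.15 = 7.05
  Leadership 45 × 0.1 = 4.5
  Technical skill 47 × 0.18 = 8.46
  Collaboration 93 × 0.37 = 34.41
  Quality of work 65.5 × 0.12 = 7.86
  Communication 74.6 × 0.08 = 5.968
Sum = 68.248
Bonus: 68.248 + 0 = 68.248
68.248 is ≥ 67.5 and < 89 → Tier 2

Tier 2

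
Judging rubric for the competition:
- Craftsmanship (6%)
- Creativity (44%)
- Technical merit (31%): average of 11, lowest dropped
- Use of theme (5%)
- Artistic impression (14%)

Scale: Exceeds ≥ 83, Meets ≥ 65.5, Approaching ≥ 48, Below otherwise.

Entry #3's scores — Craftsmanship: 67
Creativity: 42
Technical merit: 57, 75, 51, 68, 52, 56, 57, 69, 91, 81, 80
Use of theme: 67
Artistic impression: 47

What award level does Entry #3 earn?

Approaching

Technical merit: drop 51 → average of remaining 10 = 686/10 = 68.6
Weighted total:
  Craftsmanship 67 × 0.06 = 4.02
  Creativity 42 × 0.44 = 18.48
  Technical merit 68.6 × 0.31 = 21.266
  Use of theme 67 × 0.05 = 3.35
  Artistic impression 47 × 0.14 = 6.58
Sum = 53.696
53.696 is ≥ 48 and < 65.5 → Approaching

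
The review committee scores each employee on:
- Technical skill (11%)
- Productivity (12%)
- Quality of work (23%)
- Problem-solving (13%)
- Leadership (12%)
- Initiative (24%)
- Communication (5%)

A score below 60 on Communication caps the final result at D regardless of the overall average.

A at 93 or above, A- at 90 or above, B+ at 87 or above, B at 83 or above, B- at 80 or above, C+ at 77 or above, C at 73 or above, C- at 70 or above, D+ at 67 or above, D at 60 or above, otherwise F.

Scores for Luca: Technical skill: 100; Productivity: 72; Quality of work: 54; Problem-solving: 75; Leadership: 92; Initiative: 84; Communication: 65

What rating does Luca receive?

C

Communication score 65 ≥ 60: minimum met.
Weighted total:
  Technical skill 100 × 0.11 = 11
  Productivity 72 × 0.12 = 8.64
  Quality of work 54 × 0.23 = 12.42
  Problem-solving 75 × 0.13 = 9.75
  Leadership 92 × 0.12 = 11.04
  Initiative 84 × 0.24 = 20.16
  Communication 65 × 0.05 = 3.25
Sum = 76.26
76.26 is ≥ 73 and < 77 → C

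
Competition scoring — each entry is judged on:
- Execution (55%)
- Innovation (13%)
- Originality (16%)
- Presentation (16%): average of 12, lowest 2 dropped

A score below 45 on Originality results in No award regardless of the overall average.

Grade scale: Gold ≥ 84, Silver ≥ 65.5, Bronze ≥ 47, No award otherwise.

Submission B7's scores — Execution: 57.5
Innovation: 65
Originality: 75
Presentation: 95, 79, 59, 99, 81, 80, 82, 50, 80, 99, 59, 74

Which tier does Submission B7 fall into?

Bronze

Presentation: drop 50, 59 → average of remaining 10 = 828/10 = 82.8
Originality score 75 ≥ 45: minimum met.
Weighted total:
  Execution 57.5 × 0.55 = 31.625
  Innovation 65 × 0.13 = 8.45
  Originality 75 × 0.16 = 12
  Presentation 82.8 × 0.16 = 13.248
Sum = 65.323
65.323 is ≥ 47 and < 65.5 → Bronze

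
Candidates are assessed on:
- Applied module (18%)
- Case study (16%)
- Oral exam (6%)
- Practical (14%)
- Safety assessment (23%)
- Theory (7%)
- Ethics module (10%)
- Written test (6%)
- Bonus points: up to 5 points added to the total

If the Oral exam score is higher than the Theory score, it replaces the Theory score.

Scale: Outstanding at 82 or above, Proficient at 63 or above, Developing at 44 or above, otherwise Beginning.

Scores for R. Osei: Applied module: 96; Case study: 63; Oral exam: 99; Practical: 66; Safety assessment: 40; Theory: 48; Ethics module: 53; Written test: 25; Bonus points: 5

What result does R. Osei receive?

Oral exam (99) > Theory (48), so Theory counts as 99.
Weighted total:
  Applied module 96 × 0.18 = 17.28
  Case study 63 × 0.16 = 10.08
  Oral exam 99 × 0.06 = 5.94
  Practical 66 × 0.14 = 9.24
  Safety assessment 40 × 0.23 = 9.2
  Theory 99 × 0.07 = 6.93
  Ethics module 53 × 0.1 = 5.3
  Written test 25 × 0.06 = 1.5
Sum = 65.47
Bonus points: 65.47 + 5 = 70.47
70.47 is ≥ 63 and < 82 → Proficient

Proficient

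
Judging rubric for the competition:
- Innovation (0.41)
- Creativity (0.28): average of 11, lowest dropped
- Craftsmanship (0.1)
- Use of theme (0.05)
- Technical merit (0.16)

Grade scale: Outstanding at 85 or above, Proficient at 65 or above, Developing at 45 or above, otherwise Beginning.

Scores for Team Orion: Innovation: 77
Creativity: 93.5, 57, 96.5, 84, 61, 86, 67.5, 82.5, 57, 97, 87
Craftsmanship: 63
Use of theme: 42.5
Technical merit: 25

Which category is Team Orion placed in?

Proficient

Creativity: drop 57 → average of remaining 10 = 812/10 = 81.2
Weighted total:
  Innovation 77 × 0.41 = 31.57
  Creativity 81.2 × 0.28 = 22.736
  Craftsmanship 63 × 0.1 = 6.3
  Use of theme 42.5 × 0.05 = 2.125
  Technical merit 25 × 0.16 = 4
Sum = 66.731
66.731 is ≥ 65 and < 85 → Proficient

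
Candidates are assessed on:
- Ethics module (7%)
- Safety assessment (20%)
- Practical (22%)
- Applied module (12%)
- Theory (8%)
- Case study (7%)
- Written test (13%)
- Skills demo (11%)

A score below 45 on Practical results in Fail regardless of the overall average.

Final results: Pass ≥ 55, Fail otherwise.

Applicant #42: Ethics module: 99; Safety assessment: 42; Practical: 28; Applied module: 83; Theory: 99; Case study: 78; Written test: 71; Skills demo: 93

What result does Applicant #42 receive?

Practical score 28 < 45: minimum not met.
Weighted total:
  Ethics module 99 × 0.07 = 6.93
  Safety assessment 42 × 0.2 = 8.4
  Practical 28 × 0.22 = 6.16
  Applied module 83 × 0.12 = 9.96
  Theory 99 × 0.08 = 7.92
  Case study 78 × 0.07 = 5.46
  Written test 71 × 0.13 = 9.23
  Skills demo 93 × 0.11 = 10.23
Sum = 64.29
Because the Practical minimum was not met, the result is Fail.

Fail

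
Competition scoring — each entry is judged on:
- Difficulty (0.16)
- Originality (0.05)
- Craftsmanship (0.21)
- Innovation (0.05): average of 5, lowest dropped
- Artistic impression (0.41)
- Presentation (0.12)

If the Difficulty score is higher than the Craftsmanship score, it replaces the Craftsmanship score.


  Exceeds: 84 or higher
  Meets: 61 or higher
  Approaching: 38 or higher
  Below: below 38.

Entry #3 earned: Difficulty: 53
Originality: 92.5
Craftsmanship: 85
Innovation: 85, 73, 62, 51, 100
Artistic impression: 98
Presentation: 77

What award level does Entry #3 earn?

Innovation: drop 51 → average of remaining 4 = 320/4 = 80
Difficulty (53) ≤ Craftsmanship (85), so Craftsmanship stays at 85.
Weighted total:
  Difficulty 53 × 0.16 = 8.48
  Originality 92.5 × 0.05 = 4.625
  Craftsmanship 85 × 0.21 = 17.85
  Innovation 80 × 0.05 = 4
  Artistic impression 98 × 0.41 = 40.18
  Presentation 77 × 0.12 = 9.24
Sum = 84.375
84.375 ≥ 84 → Exceeds

Exceeds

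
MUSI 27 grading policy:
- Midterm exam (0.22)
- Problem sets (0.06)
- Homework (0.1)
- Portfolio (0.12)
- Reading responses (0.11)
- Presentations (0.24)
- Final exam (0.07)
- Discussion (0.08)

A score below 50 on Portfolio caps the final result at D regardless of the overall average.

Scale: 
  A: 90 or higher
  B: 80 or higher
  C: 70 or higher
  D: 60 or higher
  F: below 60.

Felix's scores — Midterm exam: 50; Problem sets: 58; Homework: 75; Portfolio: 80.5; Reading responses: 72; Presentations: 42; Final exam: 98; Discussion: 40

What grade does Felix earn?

Portfolio score 80.5 ≥ 50: minimum met.
Weighted total:
  Midterm exam 50 × 0.22 = 11
  Problem sets 58 × 0.06 = 3.48
  Homework 75 × 0.1 = 7.5
  Portfolio 80.5 × 0.12 = 9.66
  Reading responses 72 × 0.11 = 7.92
  Presentations 42 × 0.24 = 10.08
  Final exam 98 × 0.07 = 6.86
  Discussion 40 × 0.08 = 3.2
Sum = 59.7
59.7 < 60 → F

F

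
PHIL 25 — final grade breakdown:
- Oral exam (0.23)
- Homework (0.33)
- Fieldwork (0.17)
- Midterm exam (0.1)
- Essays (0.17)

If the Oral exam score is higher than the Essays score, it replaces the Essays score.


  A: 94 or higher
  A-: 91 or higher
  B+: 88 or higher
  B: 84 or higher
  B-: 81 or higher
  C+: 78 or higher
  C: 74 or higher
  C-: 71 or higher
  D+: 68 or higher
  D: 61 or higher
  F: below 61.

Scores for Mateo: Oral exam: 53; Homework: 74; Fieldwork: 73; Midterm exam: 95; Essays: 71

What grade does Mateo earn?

D+

Oral exam (53) ≤ Essays (71), so Essays stays at 71.
Weighted total:
  Oral exam 53 × 0.23 = 12.19
  Homework 74 × 0.33 = 24.42
  Fieldwork 73 × 0.17 = 12.41
  Midterm exam 95 × 0.1 = 9.5
  Essays 71 × 0.17 = 12.07
Sum = 70.59
70.59 is ≥ 68 and < 71 → D+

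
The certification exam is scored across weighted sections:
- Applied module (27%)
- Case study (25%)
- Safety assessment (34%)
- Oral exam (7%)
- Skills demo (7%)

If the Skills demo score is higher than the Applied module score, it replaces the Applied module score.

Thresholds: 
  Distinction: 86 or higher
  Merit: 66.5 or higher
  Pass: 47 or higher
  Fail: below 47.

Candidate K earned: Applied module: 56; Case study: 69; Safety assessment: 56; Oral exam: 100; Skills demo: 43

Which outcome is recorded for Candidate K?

Pass

Skills demo (43) ≤ Applied module (56), so Applied module stays at 56.
Weighted total:
  Applied module 56 × 0.27 = 15.12
  Case study 69 × 0.25 = 17.25
  Safety assessment 56 × 0.34 = 19.04
  Oral exam 100 × 0.07 = 7
  Skills demo 43 × 0.07 = 3.01
Sum = 61.42
61.42 is ≥ 47 and < 66.5 → Pass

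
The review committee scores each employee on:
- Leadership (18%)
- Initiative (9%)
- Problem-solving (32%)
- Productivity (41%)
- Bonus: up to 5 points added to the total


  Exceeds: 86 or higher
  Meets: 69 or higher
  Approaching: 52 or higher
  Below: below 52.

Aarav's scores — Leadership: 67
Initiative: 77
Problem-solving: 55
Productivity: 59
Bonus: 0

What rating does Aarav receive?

Approaching

Weighted total:
  Leadership 67 × 0.18 = 12.06
  Initiative 77 × 0.09 = 6.93
  Problem-solving 55 × 0.32 = 17.6
  Productivity 59 × 0.41 = 24.19
Sum = 60.78
Bonus: 60.78 + 0 = 60.78
60.78 is ≥ 52 and < 69 → Approaching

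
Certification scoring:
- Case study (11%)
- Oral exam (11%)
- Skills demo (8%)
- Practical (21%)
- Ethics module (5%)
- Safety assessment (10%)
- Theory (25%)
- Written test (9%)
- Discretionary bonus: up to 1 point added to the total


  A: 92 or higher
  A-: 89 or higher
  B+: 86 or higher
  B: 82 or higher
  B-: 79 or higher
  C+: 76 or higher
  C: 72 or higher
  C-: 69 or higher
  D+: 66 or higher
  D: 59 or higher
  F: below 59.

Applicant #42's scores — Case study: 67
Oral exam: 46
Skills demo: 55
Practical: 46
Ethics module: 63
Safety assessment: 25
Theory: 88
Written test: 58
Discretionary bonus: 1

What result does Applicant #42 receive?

D

Weighted total:
  Case study 67 × 0.11 = 7.37
  Oral exam 46 × 0.11 = 5.06
  Skills demo 55 × 0.08 = 4.4
  Practical 46 × 0.21 = 9.66
  Ethics module 63 × 0.05 = 3.15
  Safety assessment 25 × 0.1 = 2.5
  Theory 88 × 0.25 = 22
  Written test 58 × 0.09 = 5.22
Sum = 59.36
Discretionary bonus: 59.36 + 1 = 60.36
60.36 is ≥ 59 and < 66 → D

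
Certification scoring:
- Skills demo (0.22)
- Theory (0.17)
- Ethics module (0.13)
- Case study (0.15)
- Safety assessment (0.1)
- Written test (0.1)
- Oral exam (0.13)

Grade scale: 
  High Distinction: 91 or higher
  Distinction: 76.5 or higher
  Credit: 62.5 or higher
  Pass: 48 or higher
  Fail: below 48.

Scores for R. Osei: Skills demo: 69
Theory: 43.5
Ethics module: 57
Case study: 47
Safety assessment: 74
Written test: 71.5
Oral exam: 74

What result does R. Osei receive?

Pass

Weighted total:
  Skills demo 69 × 0.22 = 15.18
  Theory 43.5 × 0.17 = 7.395
  Ethics module 57 × 0.13 = 7.41
  Case study 47 × 0.15 = 7.05
  Safety assessment 74 × 0.1 = 7.4
  Written test 71.5 × 0.1 = 7.15
  Oral exam 74 × 0.13 = 9.62
Sum = 61.205
61.205 is ≥ 48 and < 62.5 → Pass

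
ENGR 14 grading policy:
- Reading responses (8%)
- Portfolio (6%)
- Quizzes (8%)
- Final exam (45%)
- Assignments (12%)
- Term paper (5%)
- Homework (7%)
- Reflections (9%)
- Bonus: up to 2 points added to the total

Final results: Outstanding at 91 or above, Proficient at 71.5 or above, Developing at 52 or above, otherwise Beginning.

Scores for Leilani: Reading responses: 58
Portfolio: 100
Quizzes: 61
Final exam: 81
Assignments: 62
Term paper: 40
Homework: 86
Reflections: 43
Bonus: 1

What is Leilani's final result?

Proficient

Weighted total:
  Reading responses 58 × 0.08 = 4.64
  Portfolio 100 × 0.06 = 6
  Quizzes 61 × 0.08 = 4.88
  Final exam 81 × 0.45 = 36.45
  Assignments 62 × 0.12 = 7.44
  Term paper 40 × 0.05 = 2
  Homework 86 × 0.07 = 6.02
  Reflections 43 × 0.09 = 3.87
Sum = 71.3
Bonus: 71.3 + 1 = 72.3
72.3 is ≥ 71.5 and < 91 → Proficient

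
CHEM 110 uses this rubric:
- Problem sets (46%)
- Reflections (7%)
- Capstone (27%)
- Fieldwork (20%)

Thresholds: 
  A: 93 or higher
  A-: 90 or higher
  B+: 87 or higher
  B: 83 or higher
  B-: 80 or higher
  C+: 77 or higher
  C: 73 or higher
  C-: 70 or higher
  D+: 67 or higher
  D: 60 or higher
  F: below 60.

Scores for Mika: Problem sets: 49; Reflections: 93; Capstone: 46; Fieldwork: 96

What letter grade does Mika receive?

D

Weighted total:
  Problem sets 49 × 0.46 = 22.54
  Reflections 93 × 0.07 = 6.51
  Capstone 46 × 0.27 = 12.42
  Fieldwork 96 × 0.2 = 19.2
Sum = 60.67
60.67 is ≥ 60 and < 67 → D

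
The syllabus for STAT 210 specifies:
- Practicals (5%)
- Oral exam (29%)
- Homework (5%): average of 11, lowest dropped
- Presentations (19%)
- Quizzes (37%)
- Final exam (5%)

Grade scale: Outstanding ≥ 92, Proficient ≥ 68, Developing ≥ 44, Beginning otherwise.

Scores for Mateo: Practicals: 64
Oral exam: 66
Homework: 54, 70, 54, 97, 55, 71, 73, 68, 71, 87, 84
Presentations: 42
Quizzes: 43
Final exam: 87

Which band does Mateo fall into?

Homework: drop 54 → average of remaining 10 = 730/10 = 73
Weighted total:
  Practicals 64 × 0.05 = 3.2
  Oral exam 66 × 0.29 = 19.14
  Homework 73 × 0.05 = 3.65
  Presentations 42 × 0.19 = 7.98
  Quizzes 43 × 0.37 = 15.91
  Final exam 87 × 0.05 = 4.35
Sum = 54.23
54.23 is ≥ 44 and < 68 → Developing

Developing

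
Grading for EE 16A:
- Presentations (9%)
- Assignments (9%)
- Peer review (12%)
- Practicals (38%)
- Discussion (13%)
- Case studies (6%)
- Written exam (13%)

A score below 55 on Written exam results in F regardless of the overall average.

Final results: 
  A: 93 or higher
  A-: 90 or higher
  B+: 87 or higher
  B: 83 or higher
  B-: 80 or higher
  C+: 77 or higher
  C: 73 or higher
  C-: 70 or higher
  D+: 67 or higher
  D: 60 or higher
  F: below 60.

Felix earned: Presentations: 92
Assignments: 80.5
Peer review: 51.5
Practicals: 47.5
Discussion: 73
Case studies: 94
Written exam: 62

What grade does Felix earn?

D

Written exam score 62 ≥ 55: minimum met.
Weighted total:
  Presentations 92 × 0.09 = 8.28
  Assignments 80.5 × 0.09 = 7.245
  Peer review 51.5 × 0.12 = 6.18
  Practicals 47.5 × 0.38 = 18.05
  Discussion 73 × 0.13 = 9.49
  Case studies 94 × 0.06 = 5.64
  Written exam 62 × 0.13 = 8.06
Sum = 62.945
62.945 is ≥ 60 and < 67 → D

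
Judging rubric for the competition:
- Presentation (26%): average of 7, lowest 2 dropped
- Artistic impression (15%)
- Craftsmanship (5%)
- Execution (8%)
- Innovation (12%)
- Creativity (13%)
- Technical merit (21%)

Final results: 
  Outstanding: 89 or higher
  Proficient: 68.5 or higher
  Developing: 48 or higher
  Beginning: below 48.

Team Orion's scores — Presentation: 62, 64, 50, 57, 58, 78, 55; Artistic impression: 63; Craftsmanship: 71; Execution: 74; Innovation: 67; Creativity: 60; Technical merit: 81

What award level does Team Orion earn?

Presentation: drop 50, 55 → average of remaining 5 = 319/5 = 63.8
Weighted total:
  Presentation 63.8 × 0.26 = 16.588
  Artistic impression 63 × 0.15 = 9.45
  Craftsmanship 71 × 0.05 = 3.55
  Execution 74 × 0.08 = 5.92
  Innovation 67 × 0.12 = 8.04
  Creativity 60 × 0.13 = 7.8
  Technical merit 81 × 0.21 = 17.01
Sum = 68.358
68.358 is ≥ 48 and < 68.5 → Developing

Developing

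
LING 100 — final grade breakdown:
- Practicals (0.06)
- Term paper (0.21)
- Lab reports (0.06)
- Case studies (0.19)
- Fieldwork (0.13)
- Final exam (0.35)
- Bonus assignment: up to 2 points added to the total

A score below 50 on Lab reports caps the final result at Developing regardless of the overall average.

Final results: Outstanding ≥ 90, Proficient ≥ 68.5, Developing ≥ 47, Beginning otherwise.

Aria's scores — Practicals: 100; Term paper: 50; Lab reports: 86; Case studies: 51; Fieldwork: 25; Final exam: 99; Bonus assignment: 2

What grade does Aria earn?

Lab reports score 86 ≥ 50: minimum met.
Weighted total:
  Practicals 100 × 0.06 = 6
  Term paper 50 × 0.21 = 10.5
  Lab reports 86 × 0.06 = 5.16
  Case studies 51 × 0.19 = 9.69
  Fieldwork 25 × 0.13 = 3.25
  Final exam 99 × 0.35 = 34.65
Sum = 69.25
Bonus assignment: 69.25 + 2 = 71.25
71.25 is ≥ 68.5 and < 90 → Proficient

Proficient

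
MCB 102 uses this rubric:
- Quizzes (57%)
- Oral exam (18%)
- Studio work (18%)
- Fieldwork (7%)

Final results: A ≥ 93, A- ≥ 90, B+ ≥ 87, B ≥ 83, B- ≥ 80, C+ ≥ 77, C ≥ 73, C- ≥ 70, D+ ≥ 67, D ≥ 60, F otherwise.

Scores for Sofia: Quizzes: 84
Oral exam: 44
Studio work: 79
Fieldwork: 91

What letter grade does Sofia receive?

Weighted total:
  Quizzes 84 × 0.57 = 47.88
  Oral exam 44 × 0.18 = 7.92
  Studio work 79 × 0.18 = 14.22
  Fieldwork 91 × 0.07 = 6.37
Sum = 76.39
76.39 is ≥ 73 and < 77 → C

C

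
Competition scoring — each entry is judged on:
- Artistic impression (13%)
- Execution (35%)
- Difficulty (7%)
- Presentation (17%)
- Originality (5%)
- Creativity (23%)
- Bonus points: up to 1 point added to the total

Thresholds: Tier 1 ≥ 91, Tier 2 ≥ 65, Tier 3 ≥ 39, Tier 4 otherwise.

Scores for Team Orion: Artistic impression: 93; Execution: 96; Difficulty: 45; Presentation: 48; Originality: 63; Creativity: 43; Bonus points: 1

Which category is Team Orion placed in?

Weighted total:
  Artistic impression 93 × 0.13 = 12.09
  Execution 96 × 0.35 = 33.6
  Difficulty 45 × 0.07 = 3.15
  Presentation 48 × 0.17 = 8.16
  Originality 63 × 0.05 = 3.15
  Creativity 43 × 0.23 = 9.89
Sum = 70.04
Bonus points: 70.04 + 1 = 71.04
71.04 is ≥ 65 and < 91 → Tier 2

Tier 2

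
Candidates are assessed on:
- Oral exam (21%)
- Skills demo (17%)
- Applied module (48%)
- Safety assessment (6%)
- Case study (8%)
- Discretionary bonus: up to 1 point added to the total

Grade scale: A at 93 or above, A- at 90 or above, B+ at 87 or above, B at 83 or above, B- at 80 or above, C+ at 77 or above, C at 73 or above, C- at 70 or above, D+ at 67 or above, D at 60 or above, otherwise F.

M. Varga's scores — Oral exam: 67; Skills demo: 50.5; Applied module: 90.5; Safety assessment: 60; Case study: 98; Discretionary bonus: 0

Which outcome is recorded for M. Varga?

C+

Weighted total:
  Oral exam 67 × 0.21 = 14.07
  Skills demo 50.5 × 0.17 = 8.585
  Applied module 90.5 × 0.48 = 43.44
  Safety assessment 60 × 0.06 = 3.6
  Case study 98 × 0.08 = 7.84
Sum = 77.535
Discretionary bonus: 77.535 + 0 = 77.535
77.535 is ≥ 77 and < 80 → C+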